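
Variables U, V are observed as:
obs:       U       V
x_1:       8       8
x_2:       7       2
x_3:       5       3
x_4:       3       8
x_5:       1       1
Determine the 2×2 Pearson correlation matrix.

Step 1 — column means:
  mean(U) = (8 + 7 + 5 + 3 + 1) / 5 = 24/5 = 4.8
  mean(V) = (8 + 2 + 3 + 8 + 1) / 5 = 22/5 = 4.4

Step 2 — sample variances and covariances s[i,j] = (1/(n-1)) · Σ_k (x_{k,i} - mean_i) · (x_{k,j} - mean_j), with n-1 = 4:
  s[U,U] = ((3.2)·(3.2) + (2.2)·(2.2) + (0.2)·(0.2) + (-1.8)·(-1.8) + (-3.8)·(-3.8)) / 4 = 32.8/4 = 8.2
  s[U,V] = ((3.2)·(3.6) + (2.2)·(-2.4) + (0.2)·(-1.4) + (-1.8)·(3.6) + (-3.8)·(-3.4)) / 4 = 12.4/4 = 3.1
  s[V,V] = ((3.6)·(3.6) + (-2.4)·(-2.4) + (-1.4)·(-1.4) + (3.6)·(3.6) + (-3.4)·(-3.4)) / 4 = 45.2/4 = 11.3
  Sample standard deviations s_i = √(s[i,i]):
  s(U) = √(8.2) = 2.8636
  s(V) = √(11.3) = 3.3615

Step 3 — r_{ij} = s_{ij} / (s_i · s_j):
  r[U,U] = 1 (diagonal).
  r[U,V] = 3.1 / (2.8636 · 3.3615) = 3.1 / 9.626 = 0.322
  r[V,V] = 1 (diagonal).

R is symmetric with unit diagonal. Assembling:

R = [[1, 0.322],
 [0.322, 1]]


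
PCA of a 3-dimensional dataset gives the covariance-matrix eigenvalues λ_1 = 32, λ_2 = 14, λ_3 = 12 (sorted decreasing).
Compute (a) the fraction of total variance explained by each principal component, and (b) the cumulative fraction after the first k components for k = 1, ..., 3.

Step 1 — total variance = trace(Sigma) = Σ λ_i = 32 + 14 + 12 = 58.

Step 2 — fraction explained by component i = λ_i / Σ λ:
  PC1: 32/58 = 0.5517
  PC2: 14/58 = 0.2414
  PC3: 12/58 = 0.2069

Step 3 — cumulative fraction after k components = (λ_1 + ... + λ_k) / Σ λ:
  k = 1: 32/58 = 0.5517
  k = 2: (32 + 14)/58 = 46/58 = 0.7931
  k = 3: (32 + 14 + 12)/58 = 58/58 = 1

Summary (fraction, with percent):

explained: PC1 0.5517 (55.17%), PC2 0.2414 (24.14%), PC3 0.2069 (20.69%);  cumulative: 0.5517, 0.7931, 1


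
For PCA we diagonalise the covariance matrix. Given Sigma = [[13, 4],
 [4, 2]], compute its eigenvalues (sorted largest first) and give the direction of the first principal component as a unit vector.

Step 1 — characteristic polynomial of 2×2 Sigma:
  det(Sigma - λI) = λ² - trace · λ + det = 0.
  trace = 13 + 2 = 15, det = 13·2 - (4)² = 10.
Step 2 — discriminant:
  Δ = trace² - 4·det = 225 - 40 = 185.
Step 3 — eigenvalues:
  λ = (trace ± √Δ)/2 = (15 ± 13.6015)/2,
  λ_1 = 14.3007,  λ_2 = 0.6993.

Step 4 — unit eigenvector for λ_1: solve (Sigma - λ_1 I)v = 0. First row:
  (13 - 14.3007)·v_x + (4)·v_y = 0, i.e. (-1.3007)·v_x + (4)·v_y = 0,
  so v ∝ (b, λ_1 - a) = (4, 1.3007) = u.
  ||u|| = √((4)² + (1.3007)²) = √(17.6919) ≈ 4.2062,
  v_1 = u/||u|| ≈ (0.951, 0.3092) (||v_1|| = 1).

λ_1 = 14.3007,  λ_2 = 0.6993;  v_1 ≈ (0.951, 0.3092)


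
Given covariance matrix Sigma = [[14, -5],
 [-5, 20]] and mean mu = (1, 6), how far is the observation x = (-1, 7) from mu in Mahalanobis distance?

Step 1 — centre the observation: (x - mu) = (-2, 1).

Step 2 — invert Sigma. det(Sigma) = 14·20 - (-5)² = 255.
  Sigma^{-1} = (1/det) · [[d, -b], [-b, a]] = [[0.0784, 0.0196],
 [0.0196, 0.0549]].

Step 3 — form the quadratic (x - mu)^T · Sigma^{-1} · (x - mu):
  Sigma^{-1} · (x - mu) = (-0.1373, 0.0157).
  (x - mu)^T · [Sigma^{-1} · (x - mu)] = (-2)·(-0.1373) + (1)·(0.0157) = 0.2902.

Step 4 — take square root: d = √(0.2902) ≈ 0.5387.

d(x, mu) = √(0.2902) ≈ 0.5387


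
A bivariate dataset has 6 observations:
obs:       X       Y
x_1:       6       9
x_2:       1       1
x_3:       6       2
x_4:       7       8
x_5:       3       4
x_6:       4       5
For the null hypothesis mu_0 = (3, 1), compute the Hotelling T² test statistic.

Step 1 — sample mean vector:
  mean(X) = (6 + 1 + 6 + 7 + 3 + 4) / 6 = 27/6 = 4.5
  mean(Y) = (9 + 1 + 2 + 8 + 4 + 5) / 6 = 29/6 = 4.8333
  x̄ = (4.5, 4.8333),  deviation x̄ - mu_0 = (4.5, 4.8333) - (3, 1) = (1.5, 3.8333).

Step 2 — sample covariance matrix, S[i,j] = (1/(n-1)) · Σ_k (x_{k,i} - mean_i) · (x_{k,j} - mean_j), divisor n-1 = 5:
  S[X,X] = ((1.5)·(1.5) + (-3.5)·(-3.5) + (1.5)·(1.5) + (2.5)·(2.5) + (-1.5)·(-1.5) + (-0.5)·(-0.5)) / 5 = 25.5/5 = 5.1
  S[X,Y] = ((1.5)·(4.1667) + (-3.5)·(-3.8333) + (1.5)·(-2.8333) + (2.5)·(3.1667) + (-1.5)·(-0.8333) + (-0.5)·(0.1667)) / 5 = 24.5/5 = 4.9
  S[Y,Y] = ((4.1667)·(4.1667) + (-3.8333)·(-3.8333) + (-2.8333)·(-2.8333) + (3.1667)·(3.1667) + (-0.8333)·(-0.8333) + (0.1667)·(0.1667)) / 5 = 50.8333/5 = 10.1667
  S = [[5.1, 4.9],
 [4.9, 10.1667]].

Step 3 — invert S. det(S) = 5.1·10.1667 - (4.9)² = 27.84.
  S^{-1} = (1/det) · [[d, -b], [-b, a]] = [[0.3652, -0.176],
 [-0.176, 0.1832]].

Step 4 — quadratic form (x̄ - mu_0)^T · S^{-1} · (x̄ - mu_0):
  S^{-1} · (x̄ - mu_0) = (-0.1269, 0.4382),
  (x̄ - mu_0)^T · [...] = (1.5)·(-0.1269) + (3.8333)·(0.4382) = 1.4895.

Step 5 — scale by n: T² = 6 · 1.4895 = 8.9368.

T² ≈ 8.9368


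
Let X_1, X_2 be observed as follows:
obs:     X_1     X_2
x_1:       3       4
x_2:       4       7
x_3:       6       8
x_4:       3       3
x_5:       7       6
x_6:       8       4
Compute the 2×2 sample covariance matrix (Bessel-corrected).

Step 1 — column means:
  mean(X_1) = (3 + 4 + 6 + 3 + 7 + 8) / 6 = 31/6 = 5.1667
  mean(X_2) = (4 + 7 + 8 + 3 + 6 + 4) / 6 = 32/6 = 5.3333

Step 2 — sample covariance S[i,j] = (1/(n-1)) · Σ_k (x_{k,i} - mean_i) · (x_{k,j} - mean_j), with n-1 = 5.
  S[X_1,X_1] = ((-2.1667)·(-2.1667) + (-1.1667)·(-1.1667) + (0.8333)·(0.8333) + (-2.1667)·(-2.1667) + (1.8333)·(1.8333) + (2.8333)·(2.8333)) / 5 = 22.8333/5 = 4.5667
  S[X_1,X_2] = ((-2.1667)·(-1.3333) + (-1.1667)·(1.6667) + (0.8333)·(2.6667) + (-2.1667)·(-2.3333) + (1.8333)·(0.6667) + (2.8333)·(-1.3333)) / 5 = 5.6667/5 = 1.1333
  S[X_2,X_2] = ((-1.3333)·(-1.3333) + (1.6667)·(1.6667) + (2.6667)·(2.6667) + (-2.3333)·(-2.3333) + (0.6667)·(0.6667) + (-1.3333)·(-1.3333)) / 5 = 19.3333/5 = 3.8667

S is symmetric (S[j,i] = S[i,j]). Assembling:

S = [[4.5667, 1.1333],
 [1.1333, 3.8667]]


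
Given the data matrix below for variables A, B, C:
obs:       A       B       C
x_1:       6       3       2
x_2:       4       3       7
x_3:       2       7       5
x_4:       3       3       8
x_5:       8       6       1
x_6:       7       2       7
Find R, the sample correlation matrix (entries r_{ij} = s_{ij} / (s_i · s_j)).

Step 1 — column means:
  mean(A) = (6 + 4 + 2 + 3 + 8 + 7) / 6 = 30/6 = 5
  mean(B) = (3 + 3 + 7 + 3 + 6 + 2) / 6 = 24/6 = 4
  mean(C) = (2 + 7 + 5 + 8 + 1 + 7) / 6 = 30/6 = 5

Step 2 — sample variances and covariances s[i,j] = (1/(n-1)) · Σ_k (x_{k,i} - mean_i) · (x_{k,j} - mean_j), with n-1 = 5:
  s[A,A] = ((1)·(1) + (-1)·(-1) + (-3)·(-3) + (-2)·(-2) + (3)·(3) + (2)·(2)) / 5 = 28/5 = 5.6
  s[A,B] = ((1)·(-1) + (-1)·(-1) + (-3)·(3) + (-2)·(-1) + (3)·(2) + (2)·(-2)) / 5 = -5/5 = -1
  s[A,C] = ((1)·(-3) + (-1)·(2) + (-3)·(0) + (-2)·(3) + (3)·(-4) + (2)·(2)) / 5 = -19/5 = -3.8
  s[B,B] = ((-1)·(-1) + (-1)·(-1) + (3)·(3) + (-1)·(-1) + (2)·(2) + (-2)·(-2)) / 5 = 20/5 = 4
  s[B,C] = ((-1)·(-3) + (-1)·(2) + (3)·(0) + (-1)·(3) + (2)·(-4) + (-2)·(2)) / 5 = -14/5 = -2.8
  s[C,C] = ((-3)·(-3) + (2)·(2) + (0)·(0) + (3)·(3) + (-4)·(-4) + (2)·(2)) / 5 = 42/5 = 8.4
  Sample standard deviations s_i = √(s[i,i]):
  s(A) = √(5.6) = 2.3664
  s(B) = √(4) = 2
  s(C) = √(8.4) = 2.8983

Step 3 — r_{ij} = s_{ij} / (s_i · s_j):
  r[A,A] = 1 (diagonal).
  r[A,B] = -1 / (2.3664 · 2) = -1 / 4.7329 = -0.2113
  r[A,C] = -3.8 / (2.3664 · 2.8983) = -3.8 / 6.8586 = -0.5541
  r[B,B] = 1 (diagonal).
  r[B,C] = -2.8 / (2 · 2.8983) = -2.8 / 5.7966 = -0.483
  r[C,C] = 1 (diagonal).

R is symmetric with unit diagonal. Assembling:

R = [[1, -0.2113, -0.5541],
 [-0.2113, 1, -0.483],
 [-0.5541, -0.483, 1]]


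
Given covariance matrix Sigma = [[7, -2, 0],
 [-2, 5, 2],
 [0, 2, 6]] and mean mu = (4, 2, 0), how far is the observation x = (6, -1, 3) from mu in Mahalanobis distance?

Step 1 — centre the observation: (x - mu) = (2, -3, 3).

Step 2 — invert Sigma (cofactor / det for 3×3, or solve directly):
  Sigma^{-1} = [[0.1646, 0.0759, -0.0253],
 [0.0759, 0.2658, -0.0886],
 [-0.0253, -0.0886, 0.1962]].

Step 3 — form the quadratic (x - mu)^T · Sigma^{-1} · (x - mu):
  Sigma^{-1} · (x - mu) = (0.0253, -0.9114, 0.8038).
  (x - mu)^T · [Sigma^{-1} · (x - mu)] = (2)·(0.0253) + (-3)·(-0.9114) + (3)·(0.8038) = 5.1962.

Step 4 — take square root: d = √(5.1962) ≈ 2.2795.

d(x, mu) = √(5.1962) ≈ 2.2795


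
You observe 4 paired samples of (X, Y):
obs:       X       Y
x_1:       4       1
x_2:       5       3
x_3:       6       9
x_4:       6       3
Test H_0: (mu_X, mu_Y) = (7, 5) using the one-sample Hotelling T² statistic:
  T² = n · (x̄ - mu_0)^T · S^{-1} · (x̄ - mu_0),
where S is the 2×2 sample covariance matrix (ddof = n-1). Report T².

Step 1 — sample mean vector:
  mean(X) = (4 + 5 + 6 + 6) / 4 = 21/4 = 5.25
  mean(Y) = (1 + 3 + 9 + 3) / 4 = 16/4 = 4
  x̄ = (5.25, 4),  deviation x̄ - mu_0 = (5.25, 4) - (7, 5) = (-1.75, -1).

Step 2 — sample covariance matrix, S[i,j] = (1/(n-1)) · Σ_k (x_{k,i} - mean_i) · (x_{k,j} - mean_j), divisor n-1 = 3:
  S[X,X] = ((-1.25)·(-1.25) + (-0.25)·(-0.25) + (0.75)·(0.75) + (0.75)·(0.75)) / 3 = 2.75/3 = 0.9167
  S[X,Y] = ((-1.25)·(-3) + (-0.25)·(-1) + (0.75)·(5) + (0.75)·(-1)) / 3 = 7/3 = 2.3333
  S[Y,Y] = ((-3)·(-3) + (-1)·(-1) + (5)·(5) + (-1)·(-1)) / 3 = 36/3 = 12
  S = [[0.9167, 2.3333],
 [2.3333, 12]].

Step 3 — invert S. det(S) = 0.9167·12 - (2.3333)² = 5.5556.
  S^{-1} = (1/det) · [[d, -b], [-b, a]] = [[2.16, -0.42],
 [-0.42, 0.165]].

Step 4 — quadratic form (x̄ - mu_0)^T · S^{-1} · (x̄ - mu_0):
  S^{-1} · (x̄ - mu_0) = (-3.36, 0.57),
  (x̄ - mu_0)^T · [...] = (-1.75)·(-3.36) + (-1)·(0.57) = 5.31.

Step 5 — scale by n: T² = 4 · 5.31 = 21.24.

T² ≈ 21.24


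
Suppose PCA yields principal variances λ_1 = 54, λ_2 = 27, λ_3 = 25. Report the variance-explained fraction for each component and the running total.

Step 1 — total variance = trace(Sigma) = Σ λ_i = 54 + 27 + 25 = 106.

Step 2 — fraction explained by component i = λ_i / Σ λ:
  PC1: 54/106 = 0.5094
  PC2: 27/106 = 0.2547
  PC3: 25/106 = 0.2358

Step 3 — cumulative fraction after k components = (λ_1 + ... + λ_k) / Σ λ:
  k = 1: 54/106 = 0.5094
  k = 2: (54 + 27)/106 = 81/106 = 0.7642
  k = 3: (54 + 27 + 25)/106 = 106/106 = 1

Summary (fraction, with percent):

explained: PC1 0.5094 (50.94%), PC2 0.2547 (25.47%), PC3 0.2358 (23.58%);  cumulative: 0.5094, 0.7642, 1


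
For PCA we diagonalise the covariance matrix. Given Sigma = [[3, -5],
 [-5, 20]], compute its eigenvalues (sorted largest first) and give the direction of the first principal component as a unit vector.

Step 1 — characteristic polynomial of 2×2 Sigma:
  det(Sigma - λI) = λ² - trace · λ + det = 0.
  trace = 3 + 20 = 23, det = 3·20 - (-5)² = 35.
Step 2 — discriminant:
  Δ = trace² - 4·det = 529 - 140 = 389.
Step 3 — eigenvalues:
  λ = (trace ± √Δ)/2 = (23 ± 19.7231)/2,
  λ_1 = 21.3615,  λ_2 = 1.6385.

Step 4 — unit eigenvector for λ_1: solve (Sigma - λ_1 I)v = 0. First row:
  (3 - 21.3615)·v_x + (-5)·v_y = 0, i.e. (-18.3615)·v_x + (-5)·v_y = 0,
  so v ∝ (b, λ_1 - a) = (-5, 18.3615); multiply by -1 so the first entry is positive: u = (5, -18.3615).
  ||u|| = √((5)² + (-18.3615)²) = √(362.1462) ≈ 19.0301,
  v_1 = u/||u|| ≈ (0.2627, -0.9649) (||v_1|| = 1).

λ_1 = 21.3615,  λ_2 = 1.6385;  v_1 ≈ (0.2627, -0.9649)


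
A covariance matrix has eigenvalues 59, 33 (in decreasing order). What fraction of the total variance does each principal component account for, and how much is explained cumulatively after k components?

Step 1 — total variance = trace(Sigma) = Σ λ_i = 59 + 33 = 92.

Step 2 — fraction explained by component i = λ_i / Σ λ:
  PC1: 59/92 = 0.6413
  PC2: 33/92 = 0.3587

Step 3 — cumulative fraction after k components = (λ_1 + ... + λ_k) / Σ λ:
  k = 1: 59/92 = 0.6413
  k = 2: (59 + 33)/92 = 92/92 = 1

Summary (fraction, with percent):

explained: PC1 0.6413 (64.13%), PC2 0.3587 (35.87%);  cumulative: 0.6413, 1


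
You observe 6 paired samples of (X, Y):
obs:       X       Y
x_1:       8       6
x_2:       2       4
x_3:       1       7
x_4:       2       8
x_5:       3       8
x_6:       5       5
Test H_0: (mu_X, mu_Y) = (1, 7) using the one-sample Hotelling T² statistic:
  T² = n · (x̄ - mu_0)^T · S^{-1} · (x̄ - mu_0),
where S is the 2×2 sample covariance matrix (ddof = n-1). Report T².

Step 1 — sample mean vector:
  mean(X) = (8 + 2 + 1 + 2 + 3 + 5) / 6 = 21/6 = 3.5
  mean(Y) = (6 + 4 + 7 + 8 + 8 + 5) / 6 = 38/6 = 6.3333
  x̄ = (3.5, 6.3333),  deviation x̄ - mu_0 = (3.5, 6.3333) - (1, 7) = (2.5, -0.6667).

Step 2 — sample covariance matrix, S[i,j] = (1/(n-1)) · Σ_k (x_{k,i} - mean_i) · (x_{k,j} - mean_j), divisor n-1 = 5:
  S[X,X] = ((4.5)·(4.5) + (-1.5)·(-1.5) + (-2.5)·(-2.5) + (-1.5)·(-1.5) + (-0.5)·(-0.5) + (1.5)·(1.5)) / 5 = 33.5/5 = 6.7
  S[X,Y] = ((4.5)·(-0.3333) + (-1.5)·(-2.3333) + (-2.5)·(0.6667) + (-1.5)·(1.6667) + (-0.5)·(1.6667) + (1.5)·(-1.3333)) / 5 = -5/5 = -1
  S[Y,Y] = ((-0.3333)·(-0.3333) + (-2.3333)·(-2.3333) + (0.6667)·(0.6667) + (1.6667)·(1.6667) + (1.6667)·(1.6667) + (-1.3333)·(-1.3333)) / 5 = 13.3333/5 = 2.6667
  S = [[6.7, -1],
 [-1, 2.6667]].

Step 3 — invert S. det(S) = 6.7·2.6667 - (-1)² = 16.8667.
  S^{-1} = (1/det) · [[d, -b], [-b, a]] = [[0.1581, 0.0593],
 [0.0593, 0.3972]].

Step 4 — quadratic form (x̄ - mu_0)^T · S^{-1} · (x̄ - mu_0):
  S^{-1} · (x̄ - mu_0) = (0.3557, -0.1166),
  (x̄ - mu_0)^T · [...] = (2.5)·(0.3557) + (-0.6667)·(-0.1166) = 0.9671.

Step 5 — scale by n: T² = 6 · 0.9671 = 5.8024.

T² ≈ 5.8024


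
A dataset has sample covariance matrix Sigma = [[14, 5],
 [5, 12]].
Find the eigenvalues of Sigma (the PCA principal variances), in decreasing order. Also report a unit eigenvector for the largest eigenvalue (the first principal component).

Step 1 — characteristic polynomial of 2×2 Sigma:
  det(Sigma - λI) = λ² - trace · λ + det = 0.
  trace = 14 + 12 = 26, det = 14·12 - (5)² = 143.
Step 2 — discriminant:
  Δ = trace² - 4·det = 676 - 572 = 104.
Step 3 — eigenvalues:
  λ = (trace ± √Δ)/2 = (26 ± 10.198)/2,
  λ_1 = 18.099,  λ_2 = 7.901.

Step 4 — unit eigenvector for λ_1: solve (Sigma - λ_1 I)v = 0. First row:
  (14 - 18.099)·v_x + (5)·v_y = 0, i.e. (-4.099)·v_x + (5)·v_y = 0,
  so v ∝ (b, λ_1 - a) = (5, 4.099) = u.
  ||u|| = √((5)² + (4.099)²) = √(41.802) ≈ 6.4654,
  v_1 = u/||u|| ≈ (0.7733, 0.634) (||v_1|| = 1).

λ_1 = 18.099,  λ_2 = 7.901;  v_1 ≈ (0.7733, 0.634)


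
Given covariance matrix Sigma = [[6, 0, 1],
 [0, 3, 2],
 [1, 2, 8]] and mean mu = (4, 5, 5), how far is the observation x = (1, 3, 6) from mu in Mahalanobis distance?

Step 1 — centre the observation: (x - mu) = (-3, -2, 1).

Step 2 — invert Sigma (cofactor / det for 3×3, or solve directly):
  Sigma^{-1} = [[0.1709, 0.0171, -0.0256],
 [0.0171, 0.4017, -0.1026],
 [-0.0256, -0.1026, 0.1538]].

Step 3 — form the quadratic (x - mu)^T · Sigma^{-1} · (x - mu):
  Sigma^{-1} · (x - mu) = (-0.5726, -0.9573, 0.4359).
  (x - mu)^T · [Sigma^{-1} · (x - mu)] = (-3)·(-0.5726) + (-2)·(-0.9573) + (1)·(0.4359) = 4.0684.

Step 4 — take square root: d = √(4.0684) ≈ 2.017.

d(x, mu) = √(4.0684) ≈ 2.017


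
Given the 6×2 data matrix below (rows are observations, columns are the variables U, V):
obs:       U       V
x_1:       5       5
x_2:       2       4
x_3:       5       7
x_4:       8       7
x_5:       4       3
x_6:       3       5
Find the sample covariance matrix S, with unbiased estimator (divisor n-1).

Step 1 — column means:
  mean(U) = (5 + 2 + 5 + 8 + 4 + 3) / 6 = 27/6 = 4.5
  mean(V) = (5 + 4 + 7 + 7 + 3 + 5) / 6 = 31/6 = 5.1667

Step 2 — sample covariance S[i,j] = (1/(n-1)) · Σ_k (x_{k,i} - mean_i) · (x_{k,j} - mean_j), with n-1 = 5.
  S[U,U] = ((0.5)·(0.5) + (-2.5)·(-2.5) + (0.5)·(0.5) + (3.5)·(3.5) + (-0.5)·(-0.5) + (-1.5)·(-1.5)) / 5 = 21.5/5 = 4.3
  S[U,V] = ((0.5)·(-0.1667) + (-2.5)·(-1.1667) + (0.5)·(1.8333) + (3.5)·(1.8333) + (-0.5)·(-2.1667) + (-1.5)·(-0.1667)) / 5 = 11.5/5 = 2.3
  S[V,V] = ((-0.1667)·(-0.1667) + (-1.1667)·(-1.1667) + (1.8333)·(1.8333) + (1.8333)·(1.8333) + (-2.1667)·(-2.1667) + (-0.1667)·(-0.1667)) / 5 = 12.8333/5 = 2.5667

S is symmetric (S[j,i] = S[i,j]). Assembling:

S = [[4.3, 2.3],
 [2.3, 2.5667]]


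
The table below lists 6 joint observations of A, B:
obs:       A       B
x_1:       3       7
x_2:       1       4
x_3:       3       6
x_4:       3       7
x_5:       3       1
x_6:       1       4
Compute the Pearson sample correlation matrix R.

Step 1 — column means:
  mean(A) = (3 + 1 + 3 + 3 + 3 + 1) / 6 = 14/6 = 2.3333
  mean(B) = (7 + 4 + 6 + 7 + 1 + 4) / 6 = 29/6 = 4.8333

Step 2 — sample variances and covariances s[i,j] = (1/(n-1)) · Σ_k (x_{k,i} - mean_i) · (x_{k,j} - mean_j), with n-1 = 5:
  s[A,A] = ((0.6667)·(0.6667) + (-1.3333)·(-1.3333) + (0.6667)·(0.6667) + (0.6667)·(0.6667) + (0.6667)·(0.6667) + (-1.3333)·(-1.3333)) / 5 = 5.3333/5 = 1.0667
  s[A,B] = ((0.6667)·(2.1667) + (-1.3333)·(-0.8333) + (0.6667)·(1.1667) + (0.6667)·(2.1667) + (0.6667)·(-3.8333) + (-1.3333)·(-0.8333)) / 5 = 3.3333/5 = 0.6667
  s[B,B] = ((2.1667)·(2.1667) + (-0.8333)·(-0.8333) + (1.1667)·(1.1667) + (2.1667)·(2.1667) + (-3.8333)·(-3.8333) + (-0.8333)·(-0.8333)) / 5 = 26.8333/5 = 5.3667
  Sample standard deviations s_i = √(s[i,i]):
  s(A) = √(1.0667) = 1.0328
  s(B) = √(5.3667) = 2.3166

Step 3 — r_{ij} = s_{ij} / (s_i · s_j):
  r[A,A] = 1 (diagonal).
  r[A,B] = 0.6667 / (1.0328 · 2.3166) = 0.6667 / 2.3926 = 0.2786
  r[B,B] = 1 (diagonal).

R is symmetric with unit diagonal. Assembling:

R = [[1, 0.2786],
 [0.2786, 1]]


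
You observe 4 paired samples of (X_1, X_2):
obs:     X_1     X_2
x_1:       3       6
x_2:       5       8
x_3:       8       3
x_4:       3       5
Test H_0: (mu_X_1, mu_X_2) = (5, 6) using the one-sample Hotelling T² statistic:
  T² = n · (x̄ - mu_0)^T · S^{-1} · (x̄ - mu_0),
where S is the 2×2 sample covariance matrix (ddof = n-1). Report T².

Step 1 — sample mean vector:
  mean(X_1) = (3 + 5 + 8 + 3) / 4 = 19/4 = 4.75
  mean(X_2) = (6 + 8 + 3 + 5) / 4 = 22/4 = 5.5
  x̄ = (4.75, 5.5),  deviation x̄ - mu_0 = (4.75, 5.5) - (5, 6) = (-0.25, -0.5).

Step 2 — sample covariance matrix, S[i,j] = (1/(n-1)) · Σ_k (x_{k,i} - mean_i) · (x_{k,j} - mean_j), divisor n-1 = 3:
  S[X_1,X_1] = ((-1.75)·(-1.75) + (0.25)·(0.25) + (3.25)·(3.25) + (-1.75)·(-1.75)) / 3 = 16.75/3 = 5.5833
  S[X_1,X_2] = ((-1.75)·(0.5) + (0.25)·(2.5) + (3.25)·(-2.5) + (-1.75)·(-0.5)) / 3 = -7.5/3 = -2.5
  S[X_2,X_2] = ((0.5)·(0.5) + (2.5)·(2.5) + (-2.5)·(-2.5) + (-0.5)·(-0.5)) / 3 = 13/3 = 4.3333
  S = [[5.5833, -2.5],
 [-2.5, 4.3333]].

Step 3 — invert S. det(S) = 5.5833·4.3333 - (-2.5)² = 17.9444.
  S^{-1} = (1/det) · [[d, -b], [-b, a]] = [[0.2415, 0.1393],
 [0.1393, 0.3111]].

Step 4 — quadratic form (x̄ - mu_0)^T · S^{-1} · (x̄ - mu_0):
  S^{-1} · (x̄ - mu_0) = (-0.13, -0.1904),
  (x̄ - mu_0)^T · [...] = (-0.25)·(-0.13) + (-0.5)·(-0.1904) = 0.1277.

Step 5 — scale by n: T² = 4 · 0.1277 = 0.5108.

T² ≈ 0.5108


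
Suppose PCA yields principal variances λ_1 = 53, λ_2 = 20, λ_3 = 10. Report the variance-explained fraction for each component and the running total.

Step 1 — total variance = trace(Sigma) = Σ λ_i = 53 + 20 + 10 = 83.

Step 2 — fraction explained by component i = λ_i / Σ λ:
  PC1: 53/83 = 0.6386
  PC2: 20/83 = 0.241
  PC3: 10/83 = 0.1205

Step 3 — cumulative fraction after k components = (λ_1 + ... + λ_k) / Σ λ:
  k = 1: 53/83 = 0.6386
  k = 2: (53 + 20)/83 = 73/83 = 0.8795
  k = 3: (53 + 20 + 10)/83 = 83/83 = 1

Summary (fraction, with percent):

explained: PC1 0.6386 (63.86%), PC2 0.241 (24.1%), PC3 0.1205 (12.05%);  cumulative: 0.6386, 0.8795, 1


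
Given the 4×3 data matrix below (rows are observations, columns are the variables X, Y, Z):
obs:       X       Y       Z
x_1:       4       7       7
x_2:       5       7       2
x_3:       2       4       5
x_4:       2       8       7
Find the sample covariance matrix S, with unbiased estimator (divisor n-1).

Step 1 — column means:
  mean(X) = (4 + 5 + 2 + 2) / 4 = 13/4 = 3.25
  mean(Y) = (7 + 7 + 4 + 8) / 4 = 26/4 = 6.5
  mean(Z) = (7 + 2 + 5 + 7) / 4 = 21/4 = 5.25

Step 2 — sample covariance S[i,j] = (1/(n-1)) · Σ_k (x_{k,i} - mean_i) · (x_{k,j} - mean_j), with n-1 = 3.
  S[X,X] = ((0.75)·(0.75) + (1.75)·(1.75) + (-1.25)·(-1.25) + (-1.25)·(-1.25)) / 3 = 6.75/3 = 2.25
  S[X,Y] = ((0.75)·(0.5) + (1.75)·(0.5) + (-1.25)·(-2.5) + (-1.25)·(1.5)) / 3 = 2.5/3 = 0.8333
  S[X,Z] = ((0.75)·(1.75) + (1.75)·(-3.25) + (-1.25)·(-0.25) + (-1.25)·(1.75)) / 3 = -6.25/3 = -2.0833
  S[Y,Y] = ((0.5)·(0.5) + (0.5)·(0.5) + (-2.5)·(-2.5) + (1.5)·(1.5)) / 3 = 9/3 = 3
  S[Y,Z] = ((0.5)·(1.75) + (0.5)·(-3.25) + (-2.5)·(-0.25) + (1.5)·(1.75)) / 3 = 2.5/3 = 0.8333
  S[Z,Z] = ((1.75)·(1.75) + (-3.25)·(-3.25) + (-0.25)·(-0.25) + (1.75)·(1.75)) / 3 = 16.75/3 = 5.5833

S is symmetric (S[j,i] = S[i,j]). Assembling:

S = [[2.25, 0.8333, -2.0833],
 [0.8333, 3, 0.8333],
 [-2.0833, 0.8333, 5.5833]]


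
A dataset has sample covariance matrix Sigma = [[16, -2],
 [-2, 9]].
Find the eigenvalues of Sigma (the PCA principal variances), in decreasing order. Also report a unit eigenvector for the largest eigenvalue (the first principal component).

Step 1 — characteristic polynomial of 2×2 Sigma:
  det(Sigma - λI) = λ² - trace · λ + det = 0.
  trace = 16 + 9 = 25, det = 16·9 - (-2)² = 140.
Step 2 — discriminant:
  Δ = trace² - 4·det = 625 - 560 = 65.
Step 3 — eigenvalues:
  λ = (trace ± √Δ)/2 = (25 ± 8.0623)/2,
  λ_1 = 16.5311,  λ_2 = 8.4689.

Step 4 — unit eigenvector for λ_1: solve (Sigma - λ_1 I)v = 0. First row:
  (16 - 16.5311)·v_x + (-2)·v_y = 0, i.e. (-0.5311)·v_x + (-2)·v_y = 0,
  so v ∝ (b, λ_1 - a) = (-2, 0.5311); multiply by -1 so the first entry is positive: u = (2, -0.5311).
  ||u|| = √((2)² + (-0.5311)²) = √(4.2821) ≈ 2.0693,
  v_1 = u/||u|| ≈ (0.9665, -0.2567) (||v_1|| = 1).

λ_1 = 16.5311,  λ_2 = 8.4689;  v_1 ≈ (0.9665, -0.2567)


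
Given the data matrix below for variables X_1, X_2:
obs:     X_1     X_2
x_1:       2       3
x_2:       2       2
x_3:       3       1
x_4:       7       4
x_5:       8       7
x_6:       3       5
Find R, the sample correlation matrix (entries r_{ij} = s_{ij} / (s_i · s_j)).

Step 1 — column means:
  mean(X_1) = (2 + 2 + 3 + 7 + 8 + 3) / 6 = 25/6 = 4.1667
  mean(X_2) = (3 + 2 + 1 + 4 + 7 + 5) / 6 = 22/6 = 3.6667

Step 2 — sample variances and covariances s[i,j] = (1/(n-1)) · Σ_k (x_{k,i} - mean_i) · (x_{k,j} - mean_j), with n-1 = 5:
  s[X_1,X_1] = ((-2.1667)·(-2.1667) + (-2.1667)·(-2.1667) + (-1.1667)·(-1.1667) + (2.8333)·(2.8333) + (3.8333)·(3.8333) + (-1.1667)·(-1.1667)) / 5 = 34.8333/5 = 6.9667
  s[X_1,X_2] = ((-2.1667)·(-0.6667) + (-2.1667)·(-1.6667) + (-1.1667)·(-2.6667) + (2.8333)·(0.3333) + (3.8333)·(3.3333) + (-1.1667)·(1.3333)) / 5 = 20.3333/5 = 4.0667
  s[X_2,X_2] = ((-0.6667)·(-0.6667) + (-1.6667)·(-1.6667) + (-2.6667)·(-2.6667) + (0.3333)·(0.3333) + (3.3333)·(3.3333) + (1.3333)·(1.3333)) / 5 = 23.3333/5 = 4.6667
  Sample standard deviations s_i = √(s[i,i]):
  s(X_1) = √(6.9667) = 2.6394
  s(X_2) = √(4.6667) = 2.1602

Step 3 — r_{ij} = s_{ij} / (s_i · s_j):
  r[X_1,X_1] = 1 (diagonal).
  r[X_1,X_2] = 4.0667 / (2.6394 · 2.1602) = 4.0667 / 5.7019 = 0.7132
  r[X_2,X_2] = 1 (diagonal).

R is symmetric with unit diagonal. Assembling:

R = [[1, 0.7132],
 [0.7132, 1]]


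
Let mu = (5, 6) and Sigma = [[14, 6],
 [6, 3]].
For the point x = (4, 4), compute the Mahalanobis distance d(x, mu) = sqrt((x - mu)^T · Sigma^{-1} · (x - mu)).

Step 1 — centre the observation: (x - mu) = (-1, -2).

Step 2 — invert Sigma. det(Sigma) = 14·3 - (6)² = 6.
  Sigma^{-1} = (1/det) · [[d, -b], [-b, a]] = [[0.5, -1],
 [-1, 2.3333]].

Step 3 — form the quadratic (x - mu)^T · Sigma^{-1} · (x - mu):
  Sigma^{-1} · (x - mu) = (1.5, -3.6667).
  (x - mu)^T · [Sigma^{-1} · (x - mu)] = (-1)·(1.5) + (-2)·(-3.6667) = 5.8333.

Step 4 — take square root: d = √(5.8333) ≈ 2.4152.

d(x, mu) = √(5.8333) ≈ 2.4152


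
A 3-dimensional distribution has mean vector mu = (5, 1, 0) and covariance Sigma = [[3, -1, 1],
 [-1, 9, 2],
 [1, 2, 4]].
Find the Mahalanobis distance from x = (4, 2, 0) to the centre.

Step 1 — centre the observation: (x - mu) = (-1, 1, 0).

Step 2 — invert Sigma (cofactor / det for 3×3, or solve directly):
  Sigma^{-1} = [[0.4051, 0.0759, -0.1392],
 [0.0759, 0.1392, -0.0886],
 [-0.1392, -0.0886, 0.3291]].

Step 3 — form the quadratic (x - mu)^T · Sigma^{-1} · (x - mu):
  Sigma^{-1} · (x - mu) = (-0.3291, 0.0633, 0.0506).
  (x - mu)^T · [Sigma^{-1} · (x - mu)] = (-1)·(-0.3291) + (1)·(0.0633) + (0)·(0.0506) = 0.3924.

Step 4 — take square root: d = √(0.3924) ≈ 0.6264.

d(x, mu) = √(0.3924) ≈ 0.6264


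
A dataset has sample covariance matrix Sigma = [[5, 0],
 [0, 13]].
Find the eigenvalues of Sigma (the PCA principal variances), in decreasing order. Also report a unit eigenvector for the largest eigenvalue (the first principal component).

Step 1 — characteristic polynomial of 2×2 Sigma:
  det(Sigma - λI) = λ² - trace · λ + det = 0.
  trace = 5 + 13 = 18, det = 5·13 - (0)² = 65.
Step 2 — discriminant:
  Δ = trace² - 4·det = 324 - 260 = 64.
Step 3 — eigenvalues:
  λ = (trace ± √Δ)/2 = (18 ± 8)/2,
  λ_1 = 13,  λ_2 = 5.

Step 4 — unit eigenvector for λ_1: Sigma is diagonal, so its eigenvectors are the coordinate axes. λ_1 = 13 is the diagonal entry on the second coordinate axis, hence
  v_1 = (0, 1) (||v_1|| = 1).

λ_1 = 13,  λ_2 = 5;  v_1 ≈ (0, 1)


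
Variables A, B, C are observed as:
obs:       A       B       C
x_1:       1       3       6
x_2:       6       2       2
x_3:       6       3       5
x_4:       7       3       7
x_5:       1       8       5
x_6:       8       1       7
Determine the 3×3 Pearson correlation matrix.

Step 1 — column means:
  mean(A) = (1 + 6 + 6 + 7 + 1 + 8) / 6 = 29/6 = 4.8333
  mean(B) = (3 + 2 + 3 + 3 + 8 + 1) / 6 = 20/6 = 3.3333
  mean(C) = (6 + 2 + 5 + 7 + 5 + 7) / 6 = 32/6 = 5.3333

Step 2 — sample variances and covariances s[i,j] = (1/(n-1)) · Σ_k (x_{k,i} - mean_i) · (x_{k,j} - mean_j), with n-1 = 5:
  s[A,A] = ((-3.8333)·(-3.8333) + (1.1667)·(1.1667) + (1.1667)·(1.1667) + (2.1667)·(2.1667) + (-3.8333)·(-3.8333) + (3.1667)·(3.1667)) / 5 = 46.8333/5 = 9.3667
  s[A,B] = ((-3.8333)·(-0.3333) + (1.1667)·(-1.3333) + (1.1667)·(-0.3333) + (2.1667)·(-0.3333) + (-3.8333)·(4.6667) + (3.1667)·(-2.3333)) / 5 = -26.6667/5 = -5.3333
  s[A,C] = ((-3.8333)·(0.6667) + (1.1667)·(-3.3333) + (1.1667)·(-0.3333) + (2.1667)·(1.6667) + (-3.8333)·(-0.3333) + (3.1667)·(1.6667)) / 5 = 3.3333/5 = 0.6667
  s[B,B] = ((-0.3333)·(-0.3333) + (-1.3333)·(-1.3333) + (-0.3333)·(-0.3333) + (-0.3333)·(-0.3333) + (4.6667)·(4.6667) + (-2.3333)·(-2.3333)) / 5 = 29.3333/5 = 5.8667
  s[B,C] = ((-0.3333)·(0.6667) + (-1.3333)·(-3.3333) + (-0.3333)·(-0.3333) + (-0.3333)·(1.6667) + (4.6667)·(-0.3333) + (-2.3333)·(1.6667)) / 5 = -1.6667/5 = -0.3333
  s[C,C] = ((0.6667)·(0.6667) + (-3.3333)·(-3.3333) + (-0.3333)·(-0.3333) + (1.6667)·(1.6667) + (-0.3333)·(-0.3333) + (1.6667)·(1.6667)) / 5 = 17.3333/5 = 3.4667
  Sample standard deviations s_i = √(s[i,i]):
  s(A) = √(9.3667) = 3.0605
  s(B) = √(5.8667) = 2.4221
  s(C) = √(3.4667) = 1.8619

Step 3 — r_{ij} = s_{ij} / (s_i · s_j):
  r[A,A] = 1 (diagonal).
  r[A,B] = -5.3333 / (3.0605 · 2.4221) = -5.3333 / 7.4129 = -0.7195
  r[A,C] = 0.6667 / (3.0605 · 1.8619) = 0.6667 / 5.6983 = 0.117
  r[B,B] = 1 (diagonal).
  r[B,C] = -0.3333 / (2.4221 · 1.8619) = -0.3333 / 4.5097 = -0.0739
  r[C,C] = 1 (diagonal).

R is symmetric with unit diagonal. Assembling:

R = [[1, -0.7195, 0.117],
 [-0.7195, 1, -0.0739],
 [0.117, -0.0739, 1]]


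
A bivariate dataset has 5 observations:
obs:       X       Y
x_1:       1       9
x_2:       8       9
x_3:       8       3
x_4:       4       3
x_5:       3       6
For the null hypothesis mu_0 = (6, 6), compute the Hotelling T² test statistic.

Step 1 — sample mean vector:
  mean(X) = (1 + 8 + 8 + 4 + 3) / 5 = 24/5 = 4.8
  mean(Y) = (9 + 9 + 3 + 3 + 6) / 5 = 30/5 = 6
  x̄ = (4.8, 6),  deviation x̄ - mu_0 = (4.8, 6) - (6, 6) = (-1.2, 0).

Step 2 — sample covariance matrix, S[i,j] = (1/(n-1)) · Σ_k (x_{k,i} - mean_i) · (x_{k,j} - mean_j), divisor n-1 = 4:
  S[X,X] = ((-3.8)·(-3.8) + (3.2)·(3.2) + (3.2)·(3.2) + (-0.8)·(-0.8) + (-1.8)·(-1.8)) / 4 = 38.8/4 = 9.7
  S[X,Y] = ((-3.8)·(3) + (3.2)·(3) + (3.2)·(-3) + (-0.8)·(-3) + (-1.8)·(0)) / 4 = -9/4 = -2.25
  S[Y,Y] = ((3)·(3) + (3)·(3) + (-3)·(-3) + (-3)·(-3) + (0)·(0)) / 4 = 36/4 = 9
  S = [[9.7, -2.25],
 [-2.25, 9]].

Step 3 — invert S. det(S) = 9.7·9 - (-2.25)² = 82.2375.
  S^{-1} = (1/det) · [[d, -b], [-b, a]] = [[0.1094, 0.0274],
 [0.0274, 0.118]].

Step 4 — quadratic form (x̄ - mu_0)^T · S^{-1} · (x̄ - mu_0):
  S^{-1} · (x̄ - mu_0) = (-0.1313, -0.0328),
  (x̄ - mu_0)^T · [...] = (-1.2)·(-0.1313) + (0)·(-0.0328) = 0.1576.

Step 5 — scale by n: T² = 5 · 0.1576 = 0.788.

T² ≈ 0.788


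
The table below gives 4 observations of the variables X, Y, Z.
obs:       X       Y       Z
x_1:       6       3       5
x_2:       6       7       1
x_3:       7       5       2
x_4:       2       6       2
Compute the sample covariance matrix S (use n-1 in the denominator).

Step 1 — column means:
  mean(X) = (6 + 6 + 7 + 2) / 4 = 21/4 = 5.25
  mean(Y) = (3 + 7 + 5 + 6) / 4 = 21/4 = 5.25
  mean(Z) = (5 + 1 + 2 + 2) / 4 = 10/4 = 2.5

Step 2 — sample covariance S[i,j] = (1/(n-1)) · Σ_k (x_{k,i} - mean_i) · (x_{k,j} - mean_j), with n-1 = 3.
  S[X,X] = ((0.75)·(0.75) + (0.75)·(0.75) + (1.75)·(1.75) + (-3.25)·(-3.25)) / 3 = 14.75/3 = 4.9167
  S[X,Y] = ((0.75)·(-2.25) + (0.75)·(1.75) + (1.75)·(-0.25) + (-3.25)·(0.75)) / 3 = -3.25/3 = -1.0833
  S[X,Z] = ((0.75)·(2.5) + (0.75)·(-1.5) + (1.75)·(-0.5) + (-3.25)·(-0.5)) / 3 = 1.5/3 = 0.5
  S[Y,Y] = ((-2.25)·(-2.25) + (1.75)·(1.75) + (-0.25)·(-0.25) + (0.75)·(0.75)) / 3 = 8.75/3 = 2.9167
  S[Y,Z] = ((-2.25)·(2.5) + (1.75)·(-1.5) + (-0.25)·(-0.5) + (0.75)·(-0.5)) / 3 = -8.5/3 = -2.8333
  S[Z,Z] = ((2.5)·(2.5) + (-1.5)·(-1.5) + (-0.5)·(-0.5) + (-0.5)·(-0.5)) / 3 = 9/3 = 3

S is symmetric (S[j,i] = S[i,j]). Assembling:

S = [[4.9167, -1.0833, 0.5],
 [-1.0833, 2.9167, -2.8333],
 [0.5, -2.8333, 3]]


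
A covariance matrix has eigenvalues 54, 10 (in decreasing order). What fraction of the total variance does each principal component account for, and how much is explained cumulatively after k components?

Step 1 — total variance = trace(Sigma) = Σ λ_i = 54 + 10 = 64.

Step 2 — fraction explained by component i = λ_i / Σ λ:
  PC1: 54/64 = 0.8438
  PC2: 10/64 = 0.1562

Step 3 — cumulative fraction after k components = (λ_1 + ... + λ_k) / Σ λ:
  k = 1: 54/64 = 0.8438
  k = 2: (54 + 10)/64 = 64/64 = 1

Summary (fraction, with percent):

explained: PC1 0.8438 (84.38%), PC2 0.1562 (15.62%);  cumulative: 0.8438, 1


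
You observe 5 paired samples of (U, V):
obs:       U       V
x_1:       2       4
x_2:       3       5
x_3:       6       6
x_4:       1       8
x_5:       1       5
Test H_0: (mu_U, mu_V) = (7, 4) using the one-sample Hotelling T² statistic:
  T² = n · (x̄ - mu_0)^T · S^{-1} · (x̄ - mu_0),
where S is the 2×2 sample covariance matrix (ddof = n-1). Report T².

Step 1 — sample mean vector:
  mean(U) = (2 + 3 + 6 + 1 + 1) / 5 = 13/5 = 2.6
  mean(V) = (4 + 5 + 6 + 8 + 5) / 5 = 28/5 = 5.6
  x̄ = (2.6, 5.6),  deviation x̄ - mu_0 = (2.6, 5.6) - (7, 4) = (-4.4, 1.6).

Step 2 — sample covariance matrix, S[i,j] = (1/(n-1)) · Σ_k (x_{k,i} - mean_i) · (x_{k,j} - mean_j), divisor n-1 = 4:
  S[U,U] = ((-0.6)·(-0.6) + (0.4)·(0.4) + (3.4)·(3.4) + (-1.6)·(-1.6) + (-1.6)·(-1.6)) / 4 = 17.2/4 = 4.3
  S[U,V] = ((-0.6)·(-1.6) + (0.4)·(-0.6) + (3.4)·(0.4) + (-1.6)·(2.4) + (-1.6)·(-0.6)) / 4 = -0.8/4 = -0.2
  S[V,V] = ((-1.6)·(-1.6) + (-0.6)·(-0.6) + (0.4)·(0.4) + (2.4)·(2.4) + (-0.6)·(-0.6)) / 4 = 9.2/4 = 2.3
  S = [[4.3, -0.2],
 [-0.2, 2.3]].

Step 3 — invert S. det(S) = 4.3·2.3 - (-0.2)² = 9.85.
  S^{-1} = (1/det) · [[d, -b], [-b, a]] = [[0.2335, 0.0203],
 [0.0203, 0.4365]].

Step 4 — quadratic form (x̄ - mu_0)^T · S^{-1} · (x̄ - mu_0):
  S^{-1} · (x̄ - mu_0) = (-0.9949, 0.6091),
  (x̄ - mu_0)^T · [...] = (-4.4)·(-0.9949) + (1.6)·(0.6091) = 5.3523.

Step 5 — scale by n: T² = 5 · 5.3523 = 26.7614.

T² ≈ 26.7614


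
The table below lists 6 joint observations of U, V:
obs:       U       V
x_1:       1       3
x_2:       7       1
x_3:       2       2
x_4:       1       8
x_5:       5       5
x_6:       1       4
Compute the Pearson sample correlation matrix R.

Step 1 — column means:
  mean(U) = (1 + 7 + 2 + 1 + 5 + 1) / 6 = 17/6 = 2.8333
  mean(V) = (3 + 1 + 2 + 8 + 5 + 4) / 6 = 23/6 = 3.8333

Step 2 — sample variances and covariances s[i,j] = (1/(n-1)) · Σ_k (x_{k,i} - mean_i) · (x_{k,j} - mean_j), with n-1 = 5:
  s[U,U] = ((-1.8333)·(-1.8333) + (4.1667)·(4.1667) + (-0.8333)·(-0.8333) + (-1.8333)·(-1.8333) + (2.1667)·(2.1667) + (-1.8333)·(-1.8333)) / 5 = 32.8333/5 = 6.5667
  s[U,V] = ((-1.8333)·(-0.8333) + (4.1667)·(-2.8333) + (-0.8333)·(-1.8333) + (-1.8333)·(4.1667) + (2.1667)·(1.1667) + (-1.8333)·(0.1667)) / 5 = -14.1667/5 = -2.8333
  s[V,V] = ((-0.8333)·(-0.8333) + (-2.8333)·(-2.8333) + (-1.8333)·(-1.8333) + (4.1667)·(4.1667) + (1.1667)·(1.1667) + (0.1667)·(0.1667)) / 5 = 30.8333/5 = 6.1667
  Sample standard deviations s_i = √(s[i,i]):
  s(U) = √(6.5667) = 2.5626
  s(V) = √(6.1667) = 2.4833

Step 3 — r_{ij} = s_{ij} / (s_i · s_j):
  r[U,U] = 1 (diagonal).
  r[U,V] = -2.8333 / (2.5626 · 2.4833) = -2.8333 / 6.3635 = -0.4452
  r[V,V] = 1 (diagonal).

R is symmetric with unit diagonal. Assembling:

R = [[1, -0.4452],
 [-0.4452, 1]]


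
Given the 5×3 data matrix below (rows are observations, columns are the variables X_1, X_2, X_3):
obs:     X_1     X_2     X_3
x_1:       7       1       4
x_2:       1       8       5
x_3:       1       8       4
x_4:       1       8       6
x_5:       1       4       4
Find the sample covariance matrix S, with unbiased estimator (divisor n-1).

Step 1 — column means:
  mean(X_1) = (7 + 1 + 1 + 1 + 1) / 5 = 11/5 = 2.2
  mean(X_2) = (1 + 8 + 8 + 8 + 4) / 5 = 29/5 = 5.8
  mean(X_3) = (4 + 5 + 4 + 6 + 4) / 5 = 23/5 = 4.6

Step 2 — sample covariance S[i,j] = (1/(n-1)) · Σ_k (x_{k,i} - mean_i) · (x_{k,j} - mean_j), with n-1 = 4.
  S[X_1,X_1] = ((4.8)·(4.8) + (-1.2)·(-1.2) + (-1.2)·(-1.2) + (-1.2)·(-1.2) + (-1.2)·(-1.2)) / 4 = 28.8/4 = 7.2
  S[X_1,X_2] = ((4.8)·(-4.8) + (-1.2)·(2.2) + (-1.2)·(2.2) + (-1.2)·(2.2) + (-1.2)·(-1.8)) / 4 = -28.8/4 = -7.2
  S[X_1,X_3] = ((4.8)·(-0.6) + (-1.2)·(0.4) + (-1.2)·(-0.6) + (-1.2)·(1.4) + (-1.2)·(-0.6)) / 4 = -3.6/4 = -0.9
  S[X_2,X_2] = ((-4.8)·(-4.8) + (2.2)·(2.2) + (2.2)·(2.2) + (2.2)·(2.2) + (-1.8)·(-1.8)) / 4 = 40.8/4 = 10.2
  S[X_2,X_3] = ((-4.8)·(-0.6) + (2.2)·(0.4) + (2.2)·(-0.6) + (2.2)·(1.4) + (-1.8)·(-0.6)) / 4 = 6.6/4 = 1.65
  S[X_3,X_3] = ((-0.6)·(-0.6) + (0.4)·(0.4) + (-0.6)·(-0.6) + (1.4)·(1.4) + (-0.6)·(-0.6)) / 4 = 3.2/4 = 0.8

S is symmetric (S[j,i] = S[i,j]). Assembling:

S = [[7.2, -7.2, -0.9],
 [-7.2, 10.2, 1.65],
 [-0.9, 1.65, 0.8]]


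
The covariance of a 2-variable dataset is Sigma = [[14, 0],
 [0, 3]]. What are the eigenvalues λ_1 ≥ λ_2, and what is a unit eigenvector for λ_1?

Step 1 — characteristic polynomial of 2×2 Sigma:
  det(Sigma - λI) = λ² - trace · λ + det = 0.
  trace = 14 + 3 = 17, det = 14·3 - (0)² = 42.
Step 2 — discriminant:
  Δ = trace² - 4·det = 289 - 168 = 121.
Step 3 — eigenvalues:
  λ = (trace ± √Δ)/2 = (17 ± 11)/2,
  λ_1 = 14,  λ_2 = 3.

Step 4 — unit eigenvector for λ_1: Sigma is diagonal, so its eigenvectors are the coordinate axes. λ_1 = 14 is the diagonal entry on the first coordinate axis, hence
  v_1 = (1, 0) (||v_1|| = 1).

λ_1 = 14,  λ_2 = 3;  v_1 ≈ (1, 0)


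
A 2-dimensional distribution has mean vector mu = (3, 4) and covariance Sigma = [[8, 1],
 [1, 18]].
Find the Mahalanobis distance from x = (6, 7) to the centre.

Step 1 — centre the observation: (x - mu) = (3, 3).

Step 2 — invert Sigma. det(Sigma) = 8·18 - (1)² = 143.
  Sigma^{-1} = (1/det) · [[d, -b], [-b, a]] = [[0.1259, -0.007],
 [-0.007, 0.0559]].

Step 3 — form the quadratic (x - mu)^T · Sigma^{-1} · (x - mu):
  Sigma^{-1} · (x - mu) = (0.3566, 0.1469).
  (x - mu)^T · [Sigma^{-1} · (x - mu)] = (3)·(0.3566) + (3)·(0.1469) = 1.5105.

Step 4 — take square root: d = √(1.5105) ≈ 1.229.

d(x, mu) = √(1.5105) ≈ 1.229


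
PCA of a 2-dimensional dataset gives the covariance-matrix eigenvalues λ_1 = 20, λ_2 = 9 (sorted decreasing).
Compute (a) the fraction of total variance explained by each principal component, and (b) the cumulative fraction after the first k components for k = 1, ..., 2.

Step 1 — total variance = trace(Sigma) = Σ λ_i = 20 + 9 = 29.

Step 2 — fraction explained by component i = λ_i / Σ λ:
  PC1: 20/29 = 0.6897
  PC2: 9/29 = 0.3103

Step 3 — cumulative fraction after k components = (λ_1 + ... + λ_k) / Σ λ:
  k = 1: 20/29 = 0.6897
  k = 2: (20 + 9)/29 = 29/29 = 1

Summary (fraction, with percent):

explained: PC1 0.6897 (68.97%), PC2 0.3103 (31.03%);  cumulative: 0.6897, 1


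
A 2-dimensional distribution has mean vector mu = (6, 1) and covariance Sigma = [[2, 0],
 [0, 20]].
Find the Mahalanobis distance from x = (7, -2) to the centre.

Step 1 — centre the observation: (x - mu) = (1, -3).

Step 2 — invert Sigma. det(Sigma) = 2·20 - (0)² = 40.
  Sigma^{-1} = (1/det) · [[d, -b], [-b, a]] = [[0.5, 0],
 [0, 0.05]].

Step 3 — form the quadratic (x - mu)^T · Sigma^{-1} · (x - mu):
  Sigma^{-1} · (x - mu) = (0.5, -0.15).
  (x - mu)^T · [Sigma^{-1} · (x - mu)] = (1)·(0.5) + (-3)·(-0.15) = 0.95.

Step 4 — take square root: d = √(0.95) ≈ 0.9747.

d(x, mu) = √(0.95) ≈ 0.9747


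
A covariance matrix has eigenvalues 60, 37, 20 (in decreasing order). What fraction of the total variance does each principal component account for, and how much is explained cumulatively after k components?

Step 1 — total variance = trace(Sigma) = Σ λ_i = 60 + 37 + 20 = 117.

Step 2 — fraction explained by component i = λ_i / Σ λ:
  PC1: 60/117 = 0.5128
  PC2: 37/117 = 0.3162
  PC3: 20/117 = 0.1709

Step 3 — cumulative fraction after k components = (λ_1 + ... + λ_k) / Σ λ:
  k = 1: 60/117 = 0.5128
  k = 2: (60 + 37)/117 = 97/117 = 0.8291
  k = 3: (60 + 37 + 20)/117 = 117/117 = 1

Summary (fraction, with percent):

explained: PC1 0.5128 (51.28%), PC2 0.3162 (31.62%), PC3 0.1709 (17.09%);  cumulative: 0.5128, 0.8291, 1


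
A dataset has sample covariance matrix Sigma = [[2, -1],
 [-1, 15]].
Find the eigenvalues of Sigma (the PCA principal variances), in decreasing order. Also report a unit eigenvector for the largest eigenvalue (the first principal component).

Step 1 — characteristic polynomial of 2×2 Sigma:
  det(Sigma - λI) = λ² - trace · λ + det = 0.
  trace = 2 + 15 = 17, det = 2·15 - (-1)² = 29.
Step 2 — discriminant:
  Δ = trace² - 4·det = 289 - 116 = 173.
Step 3 — eigenvalues:
  λ = (trace ± √Δ)/2 = (17 ± 13.1529)/2,
  λ_1 = 15.0765,  λ_2 = 1.9235.

Step 4 — unit eigenvector for λ_1: solve (Sigma - λ_1 I)v = 0. First row:
  (2 - 15.0765)·v_x + (-1)·v_y = 0, i.e. (-13.0765)·v_x + (-1)·v_y = 0,
  so v ∝ (b, λ_1 - a) = (-1, 13.0765); multiply by -1 so the first entry is positive: u = (1, -13.0765).
  ||u|| = √((1)² + (-13.0765)²) = √(171.9942) ≈ 13.1147,
  v_1 = u/||u|| ≈ (0.0763, -0.9971) (||v_1|| = 1).

λ_1 = 15.0765,  λ_2 = 1.9235;  v_1 ≈ (0.0763, -0.9971)


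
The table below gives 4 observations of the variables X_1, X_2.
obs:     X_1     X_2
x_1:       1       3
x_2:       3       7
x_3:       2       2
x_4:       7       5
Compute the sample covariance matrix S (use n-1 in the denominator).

Step 1 — column means:
  mean(X_1) = (1 + 3 + 2 + 7) / 4 = 13/4 = 3.25
  mean(X_2) = (3 + 7 + 2 + 5) / 4 = 17/4 = 4.25

Step 2 — sample covariance S[i,j] = (1/(n-1)) · Σ_k (x_{k,i} - mean_i) · (x_{k,j} - mean_j), with n-1 = 3.
  S[X_1,X_1] = ((-2.25)·(-2.25) + (-0.25)·(-0.25) + (-1.25)·(-1.25) + (3.75)·(3.75)) / 3 = 20.75/3 = 6.9167
  S[X_1,X_2] = ((-2.25)·(-1.25) + (-0.25)·(2.75) + (-1.25)·(-2.25) + (3.75)·(0.75)) / 3 = 7.75/3 = 2.5833
  S[X_2,X_2] = ((-1.25)·(-1.25) + (2.75)·(2.75) + (-2.25)·(-2.25) + (0.75)·(0.75)) / 3 = 14.75/3 = 4.9167

S is symmetric (S[j,i] = S[i,j]). Assembling:

S = [[6.9167, 2.5833],
 [2.5833, 4.9167]]
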